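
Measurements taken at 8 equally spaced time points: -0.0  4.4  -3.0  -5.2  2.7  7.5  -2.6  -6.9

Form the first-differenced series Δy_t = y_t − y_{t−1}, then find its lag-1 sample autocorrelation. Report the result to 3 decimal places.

-0.031

First differences Δy: 4.4, -7.4, -2.2, 7.9, 4.8, -10.1, -4.3
Mean of differences = -0.9857
Numerator Σ(Δy_t−Δȳ)(Δy_{t+1}−Δȳ) = -8.6616
Denominator Σ(Δy_t−Δȳ)² = 278.1086
r_1(Δy) = -8.6616 / 278.1086 = -0.031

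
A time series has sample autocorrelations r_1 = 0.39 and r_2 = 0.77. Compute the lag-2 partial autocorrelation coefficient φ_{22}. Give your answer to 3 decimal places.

0.729

φ_{22} = (r_2 − r_1²) / (1 − r_1²)
r_1² = (0.39)² = 0.1521
Numerator = 0.77 − 0.1521 = 0.6179; denominator = 1 − 0.1521 = 0.8479
φ_{22} = 0.6179 / 0.8479 = 0.729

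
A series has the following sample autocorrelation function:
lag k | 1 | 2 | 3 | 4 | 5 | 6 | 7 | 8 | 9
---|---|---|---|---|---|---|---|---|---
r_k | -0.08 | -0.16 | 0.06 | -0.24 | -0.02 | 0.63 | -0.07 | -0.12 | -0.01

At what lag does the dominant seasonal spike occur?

6

The largest autocorrelation is r_6 = 0.63; the remaining lags stay at or below 0.06.
The dominant spike at lag 6 indicates a seasonal period of 6.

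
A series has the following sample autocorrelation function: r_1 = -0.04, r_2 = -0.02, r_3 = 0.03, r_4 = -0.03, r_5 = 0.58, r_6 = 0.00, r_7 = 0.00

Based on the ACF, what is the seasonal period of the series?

The largest autocorrelation is r_5 = 0.58; the remaining lags stay at or below 0.03.
The dominant spike at lag 5 indicates a seasonal period of 5.

5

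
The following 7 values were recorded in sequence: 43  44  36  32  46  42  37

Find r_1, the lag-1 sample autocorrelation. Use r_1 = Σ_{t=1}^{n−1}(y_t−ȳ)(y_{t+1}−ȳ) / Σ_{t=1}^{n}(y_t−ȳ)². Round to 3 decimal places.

Mean ȳ = (43 + 44 + 36 + 32 + 46 + 42 + 37)/7 = 40.0000
Deviations from mean: 3.0000, 4.0000, -4.0000, -8.0000, 6.0000, 2.0000, -3.0000
Σ(y_t−ȳ)(y_{t+1}−ȳ) = (12.0000) + (-16.0000) + (32.0000) + (-48.0000) + (12.0000) + (-6.0000) = -14.0000
Denominator Σ(y_t−ȳ)² = 154.0000
r_1 = -14.0000 / 154.0000 = -0.091

-0.091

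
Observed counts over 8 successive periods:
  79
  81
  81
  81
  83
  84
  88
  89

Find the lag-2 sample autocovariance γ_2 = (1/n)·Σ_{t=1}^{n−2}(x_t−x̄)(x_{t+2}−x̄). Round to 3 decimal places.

2.078

Mean x̄ = (79 + 81 + 81 + 81 + 83 + 84 + 88 + 89)/8 = 83.2500
Σ_{t=1}^{6}(x_t−x̄)(x_{t+2}−x̄) = 16.6250
γ_2 = 16.6250 / 8 = 2.078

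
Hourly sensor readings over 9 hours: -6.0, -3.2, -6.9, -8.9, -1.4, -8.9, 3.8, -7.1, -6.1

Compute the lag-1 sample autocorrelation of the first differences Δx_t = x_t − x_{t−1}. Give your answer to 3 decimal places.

-0.761

First differences Δx: 2.8, -3.7, -2.0, 7.5, -7.5, 12.7, -10.9, 1.0
Mean of differences = -0.0125
Numerator Σ(Δx_t−Δx̄)(Δx_{t+1}−Δx̄) = -318.8389
Denominator Σ(Δx_t−Δx̄)² = 419.1288
r_1(Δx) = -318.8389 / 419.1288 = -0.761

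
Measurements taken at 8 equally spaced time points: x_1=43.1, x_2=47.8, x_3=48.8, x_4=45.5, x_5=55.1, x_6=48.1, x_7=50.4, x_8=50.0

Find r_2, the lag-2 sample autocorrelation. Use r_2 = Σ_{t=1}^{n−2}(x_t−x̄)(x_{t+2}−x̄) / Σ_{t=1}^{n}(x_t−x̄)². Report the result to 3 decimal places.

0.173

Mean x̄ = (43.1 + 47.8 + 48.8 + 45.5 + 55.1 + 48.1 + 50.4 + 50.0)/8 = 48.6000
Deviations from mean: -5.5000, -0.8000, 0.2000, -3.1000, 6.5000, -0.5000, 1.8000, 1.4000
Σ(x_t−x̄)(x_{t+2}−x̄) = (-1.1000) + (2.4800) + (1.3000) + (1.5500) + (11.7000) + (-0.7000) = 15.2300
Denominator Σ(x_t−x̄)² = 88.2400
r_2 = 15.2300 / 88.2400 = 0.173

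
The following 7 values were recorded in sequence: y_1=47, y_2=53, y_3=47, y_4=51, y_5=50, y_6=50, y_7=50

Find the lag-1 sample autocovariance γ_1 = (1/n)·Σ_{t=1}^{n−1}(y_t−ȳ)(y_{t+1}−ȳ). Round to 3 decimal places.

Mean ȳ = (47 + 53 + 47 + 51 + 50 + 50 + 50)/7 = 49.7143
Σ_{t=1}^{6}(y_t−ȳ)(y_{t+1}−ȳ) = -20.7959
γ_1 = -20.7959 / 7 = -2.971

-2.971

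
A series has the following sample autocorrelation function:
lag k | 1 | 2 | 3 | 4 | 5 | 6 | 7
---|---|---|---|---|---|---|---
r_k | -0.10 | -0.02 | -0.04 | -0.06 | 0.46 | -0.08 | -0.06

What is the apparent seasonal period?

5

The largest autocorrelation is r_5 = 0.46; the remaining lags stay at or below -0.02.
The dominant spike at lag 5 indicates a seasonal period of 5.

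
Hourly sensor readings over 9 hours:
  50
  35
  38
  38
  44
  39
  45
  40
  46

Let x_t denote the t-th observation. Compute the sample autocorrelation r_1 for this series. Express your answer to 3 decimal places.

Mean x̄ = (50 + 35 + 38 + 38 + 44 + 39 + 45 + 40 + 46)/9 = 41.6667
Numerator Σ_{t=1}^{8}(x_t−x̄)(x_{t+1}−x̄) = -54.1111
Denominator Σ(x_t−x̄)² = 186.0000
r_1 = -54.1111 / 186.0000 = -0.291

-0.291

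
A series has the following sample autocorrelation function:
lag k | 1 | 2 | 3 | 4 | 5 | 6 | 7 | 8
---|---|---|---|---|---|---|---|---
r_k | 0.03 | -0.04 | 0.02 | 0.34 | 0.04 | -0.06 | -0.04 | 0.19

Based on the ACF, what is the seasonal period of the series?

4

The largest autocorrelation is r_4 = 0.34, with a weaker echo at lag 8 (0.19); the remaining lags stay at or below 0.04.
The dominant spike at lag 4 indicates a seasonal period of 4.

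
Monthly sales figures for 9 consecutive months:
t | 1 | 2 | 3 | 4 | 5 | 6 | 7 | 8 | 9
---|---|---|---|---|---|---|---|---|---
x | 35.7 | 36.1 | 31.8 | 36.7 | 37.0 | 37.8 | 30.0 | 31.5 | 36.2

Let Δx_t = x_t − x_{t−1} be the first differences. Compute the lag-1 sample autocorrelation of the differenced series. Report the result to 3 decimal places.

First differences Δx: 0.4, -4.3, 4.9, 0.3, 0.8, -7.8, 1.5, 4.7
Mean of differences = 0.0625
Numerator Σ(Δx_t−Δx̄)(Δx_{t+1}−Δx̄) = -31.6864
Denominator Σ(Δx_t−Δx̄)² = 128.5388
r_1(Δx) = -31.6864 / 128.5388 = -0.247

-0.247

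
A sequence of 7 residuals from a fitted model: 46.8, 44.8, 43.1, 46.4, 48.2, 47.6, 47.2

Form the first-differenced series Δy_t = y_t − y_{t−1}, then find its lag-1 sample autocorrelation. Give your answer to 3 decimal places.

0.125

First differences Δy: -2.0, -1.7, 3.3, 1.8, -0.6, -0.4
Mean of differences = 0.0667
Numerator Σ(Δy_t−Δȳ)(Δy_{t+1}−Δȳ) = 2.6989
Denominator Σ(Δy_t−Δȳ)² = 21.5133
r_1(Δy) = 2.6989 / 21.5133 = 0.125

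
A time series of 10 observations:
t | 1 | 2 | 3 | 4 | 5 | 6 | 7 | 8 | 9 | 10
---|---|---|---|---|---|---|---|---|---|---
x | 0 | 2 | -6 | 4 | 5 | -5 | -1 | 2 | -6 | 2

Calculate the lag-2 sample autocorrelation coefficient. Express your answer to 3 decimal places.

Mean x̄ = (0 + 2 − 6 + 4 + 5 − 5 − 1 + 2 − 6 + 2)/10 = -0.3000
Numerator Σ_{t=1}^{8}(x_t−x̄)(x_{t+2}−x̄) = -47.4800
Denominator Σ(x_t−x̄)² = 150.1000
r_2 = -47.4800 / 150.1000 = -0.316

-0.316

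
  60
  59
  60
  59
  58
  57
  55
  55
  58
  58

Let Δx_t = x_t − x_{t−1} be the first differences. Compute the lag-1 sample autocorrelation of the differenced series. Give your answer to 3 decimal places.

First differences Δx: -1, 1, -1, -1, -1, -2, 0, 3, 0
Mean of differences = -0.2222
Numerator Σ(Δx_t−Δx̄)(Δx_{t+1}−Δx̄) = 1.7284
Denominator Σ(Δx_t−Δx̄)² = 17.5556
r_1(Δx) = 1.7284 / 17.5556 = 0.098

0.098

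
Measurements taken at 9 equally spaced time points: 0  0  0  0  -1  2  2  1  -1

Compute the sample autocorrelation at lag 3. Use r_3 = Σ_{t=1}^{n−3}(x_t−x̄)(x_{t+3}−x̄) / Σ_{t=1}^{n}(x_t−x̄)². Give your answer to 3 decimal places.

-0.367

Mean x̄ = (0 + 0 + 0 + 0 − 1 + 2 + 2 + 1 − 1)/9 = 0.3333
Σ(x_t−x̄)(x_{t+3}−x̄) = (0.1111) + (0.4444) + (-0.5556) + (-0.5556) + (-0.8889) + (-2.2222) = -3.6667
Denominator Σ(x_t−x̄)² = 10.0000
r_3 = -3.6667 / 10.0000 = -0.367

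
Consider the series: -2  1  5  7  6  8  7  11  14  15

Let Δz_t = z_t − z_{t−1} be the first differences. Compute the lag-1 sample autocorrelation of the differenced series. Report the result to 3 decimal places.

First differences Δz: 3, 4, 2, -1, 2, -1, 4, 3, 1
Mean of differences = 1.8889
Numerator Σ(Δz_t−Δz̄)(Δz_{t+1}−Δz̄) = -3.1235
Denominator Σ(Δz_t−Δz̄)² = 28.8889
r_1(Δz) = -3.1235 / 28.8889 = -0.108

-0.108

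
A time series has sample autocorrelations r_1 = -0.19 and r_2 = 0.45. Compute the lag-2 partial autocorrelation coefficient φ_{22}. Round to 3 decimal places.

0.429

φ_{22} = (r_2 − r_1²) / (1 − r_1²)
r_1² = (-0.19)² = 0.0361
Numerator = 0.45 − 0.0361 = 0.4139; denominator = 1 − 0.0361 = 0.9639
φ_{22} = 0.4139 / 0.9639 = 0.429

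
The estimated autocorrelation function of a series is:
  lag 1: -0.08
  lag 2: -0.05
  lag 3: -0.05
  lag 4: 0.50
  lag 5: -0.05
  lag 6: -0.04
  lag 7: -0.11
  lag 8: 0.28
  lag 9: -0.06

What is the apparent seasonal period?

The largest autocorrelation is r_4 = 0.50, with a weaker echo at lag 8 (0.28); the remaining lags stay at or below -0.04.
The dominant spike at lag 4 indicates a seasonal period of 4.

4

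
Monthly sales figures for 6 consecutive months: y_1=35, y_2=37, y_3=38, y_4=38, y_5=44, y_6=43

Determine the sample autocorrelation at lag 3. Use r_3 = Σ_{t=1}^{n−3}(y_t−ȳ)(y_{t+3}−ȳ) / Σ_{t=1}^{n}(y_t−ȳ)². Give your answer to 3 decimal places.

-0.160

Mean ȳ = (35 + 37 + 38 + 38 + 44 + 43)/6 = 39.1667
Deviations from mean: -4.1667, -2.1667, -1.1667, -1.1667, 4.8333, 3.8333
Σ(y_t−ȳ)(y_{t+3}−ȳ) = (4.8611) + (-10.4722) + (-4.4722) = -10.0833
Denominator Σ(y_t−ȳ)² = 62.8333
r_3 = -10.0833 / 62.8333 = -0.160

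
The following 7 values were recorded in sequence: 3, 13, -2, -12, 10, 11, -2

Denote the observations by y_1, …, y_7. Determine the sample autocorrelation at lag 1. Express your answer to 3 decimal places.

-0.131

Mean ȳ = (3 + 13 − 2 − 12 + 10 + 11 − 2)/7 = 3.0000
Numerator Σ_{t=1}^{6}(y_t−ȳ)(y_{t+1}−ȳ) = -64.0000
Denominator Σ(y_t−ȳ)² = 488.0000
r_1 = -64.0000 / 488.0000 = -0.131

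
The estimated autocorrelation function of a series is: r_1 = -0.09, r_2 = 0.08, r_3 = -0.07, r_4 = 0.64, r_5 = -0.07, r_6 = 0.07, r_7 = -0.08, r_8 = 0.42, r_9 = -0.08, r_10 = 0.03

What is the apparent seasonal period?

The largest autocorrelation is r_4 = 0.64, with a weaker echo at lag 8 (0.42); the remaining lags stay at or below 0.08.
The dominant spike at lag 4 indicates a seasonal period of 4.

4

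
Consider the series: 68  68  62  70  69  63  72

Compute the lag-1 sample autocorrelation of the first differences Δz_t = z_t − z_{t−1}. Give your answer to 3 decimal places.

First differences Δz: 0, -6, 8, -1, -6, 9
Mean of differences = 0.6667
Numerator Σ(Δz_t−Δz̄)(Δz_{t+1}−Δz̄) = -101.1111
Denominator Σ(Δz_t−Δz̄)² = 215.3333
r_1(Δz) = -101.1111 / 215.3333 = -0.470

-0.470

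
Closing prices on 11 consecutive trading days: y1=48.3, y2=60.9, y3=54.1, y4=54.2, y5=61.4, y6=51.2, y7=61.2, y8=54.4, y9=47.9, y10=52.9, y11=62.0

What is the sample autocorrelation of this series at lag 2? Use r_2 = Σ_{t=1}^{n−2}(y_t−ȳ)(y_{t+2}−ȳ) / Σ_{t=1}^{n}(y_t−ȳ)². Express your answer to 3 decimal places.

-0.187

Mean ȳ = (48.3 + 60.9 + 54.1 + 54.2 + 61.4 + 51.2 + 61.2 + 54.4 + 47.9 + 52.9 + 62.0)/11 = 55.3182
Numerator Σ_{t=1}^{9}(y_t−ȳ)(y_{t+2}−ȳ) = -51.9216
Denominator Σ(y_t−ȳ)² = 278.0564
r_2 = -51.9216 / 278.0564 = -0.187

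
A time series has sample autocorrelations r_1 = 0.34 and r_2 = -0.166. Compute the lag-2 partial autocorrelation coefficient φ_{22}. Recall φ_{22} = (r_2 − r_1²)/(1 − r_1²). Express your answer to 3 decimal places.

-0.318

φ_{22} = (r_2 − r_1²) / (1 − r_1²)
r_1² = (0.34)² = 0.1156
Numerator = -0.166 − 0.1156 = -0.2816; denominator = 1 − 0.1156 = 0.8844
φ_{22} = -0.2816 / 0.8844 = -0.318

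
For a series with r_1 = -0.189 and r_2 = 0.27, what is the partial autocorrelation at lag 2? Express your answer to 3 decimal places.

0.243

φ_{22} = (r_2 − r_1²) / (1 − r_1²)
r_1² = (-0.189)² = 0.035721
Numerator = 0.27 − 0.0357 = 0.2343; denominator = 1 − 0.0357 = 0.9643
φ_{22} = 0.2343 / 0.9643 = 0.243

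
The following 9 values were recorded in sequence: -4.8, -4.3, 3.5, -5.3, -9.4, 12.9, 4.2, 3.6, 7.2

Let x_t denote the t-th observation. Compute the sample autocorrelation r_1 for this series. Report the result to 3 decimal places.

Mean x̄ = (-4.8 − 4.3 + 3.5 − 5.3 − 9.4 + 12.9 + 4.2 + 3.6 + 7.2)/9 = 0.8444
Numerator Σ_{t=1}^{8}(x_t−x̄)(x_{t+1}−x̄) = 5.7158
Denominator Σ(x_t−x̄)² = 412.6622
r_1 = 5.7158 / 412.6622 = 0.014

0.014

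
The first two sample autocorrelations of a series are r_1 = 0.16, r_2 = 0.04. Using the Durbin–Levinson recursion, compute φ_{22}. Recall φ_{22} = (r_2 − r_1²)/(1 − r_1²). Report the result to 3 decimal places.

φ_{22} = (r_2 − r_1²) / (1 − r_1²)
r_1² = (0.16)² = 0.0256
Numerator = 0.04 − 0.0256 = 0.0144; denominator = 1 − 0.0256 = 0.9744
φ_{22} = 0.0144 / 0.9744 = 0.015

0.015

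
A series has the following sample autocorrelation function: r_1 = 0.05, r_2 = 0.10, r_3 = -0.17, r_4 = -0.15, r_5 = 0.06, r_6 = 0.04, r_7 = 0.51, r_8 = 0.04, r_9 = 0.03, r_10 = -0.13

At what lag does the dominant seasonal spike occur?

The largest autocorrelation is r_7 = 0.51; the remaining lags stay at or below 0.10.
The dominant spike at lag 7 indicates a seasonal period of 7.

7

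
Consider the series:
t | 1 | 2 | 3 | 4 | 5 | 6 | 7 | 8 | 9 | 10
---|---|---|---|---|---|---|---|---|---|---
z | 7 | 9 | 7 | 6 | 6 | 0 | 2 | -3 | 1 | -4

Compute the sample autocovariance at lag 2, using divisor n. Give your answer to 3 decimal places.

Mean z̄ = (7 + 9 + 7 + 6 + 6 + 0 + 2 − 3 + 1 − 4)/10 = 3.1000
Σ_{t=1}^{8}(z_t−z̄)(z_{t+2}−z̄) = 95.9800
γ_2 = 95.9800 / 10 = 9.598

9.598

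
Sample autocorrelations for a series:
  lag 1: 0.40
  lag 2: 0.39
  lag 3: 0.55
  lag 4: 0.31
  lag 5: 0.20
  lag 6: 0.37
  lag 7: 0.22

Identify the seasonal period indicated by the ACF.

The largest autocorrelation is r_3 = 0.55; the remaining lags stay at or below 0.40. The elevated value at lag 1 (0.40), dropping to 0.39 at lag 2, reflects decaying short-term dependence rather than seasonality.
The dominant spike at lag 3 indicates a seasonal period of 3.

3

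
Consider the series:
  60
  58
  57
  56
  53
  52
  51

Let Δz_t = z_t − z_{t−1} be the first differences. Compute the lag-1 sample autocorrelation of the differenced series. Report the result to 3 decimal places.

-0.357

First differences Δz: -2, -1, -1, -3, -1, -1
Mean of differences = -1.5000
Numerator Σ(Δz_t−Δz̄)(Δz_{t+1}−Δz̄) = -1.2500
Denominator Σ(Δz_t−Δz̄)² = 3.5000
r_1(Δz) = -1.2500 / 3.5000 = -0.357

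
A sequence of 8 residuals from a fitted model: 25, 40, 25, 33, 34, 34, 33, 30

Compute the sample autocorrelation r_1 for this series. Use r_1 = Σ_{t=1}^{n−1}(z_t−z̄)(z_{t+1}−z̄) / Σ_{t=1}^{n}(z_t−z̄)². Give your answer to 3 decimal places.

-0.634

Mean z̄ = (25 + 40 + 25 + 33 + 34 + 34 + 33 + 30)/8 = 31.7500
Deviations from mean: -6.7500, 8.2500, -6.7500, 1.2500, 2.2500, 2.2500, 1.2500, -1.7500
Numerator Σ_{t=1}^{7}(z_t−z̄)(z_{t+1}−z̄) = -111.3125
Denominator Σ(z_t−z̄)² = 175.5000
r_1 = -111.3125 / 175.5000 = -0.634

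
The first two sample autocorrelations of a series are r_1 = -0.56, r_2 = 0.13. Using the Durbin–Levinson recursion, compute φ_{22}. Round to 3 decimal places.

-0.267

φ_{22} = (r_2 − r_1²) / (1 − r_1²)
r_1² = (-0.56)² = 0.3136
Numerator = 0.13 − 0.3136 = -0.1836; denominator = 1 − 0.3136 = 0.6864
φ_{22} = -0.1836 / 0.6864 = -0.267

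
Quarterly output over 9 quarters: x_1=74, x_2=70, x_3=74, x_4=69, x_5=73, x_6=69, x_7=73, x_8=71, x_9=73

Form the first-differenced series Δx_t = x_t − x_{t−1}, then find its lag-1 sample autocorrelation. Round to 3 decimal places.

First differences Δx: -4, 4, -5, 4, -4, 4, -2, 2
Mean of differences = -0.1250
Numerator Σ(Δx_t−Δx̄)(Δx_{t+1}−Δx̄) = -99.8906
Denominator Σ(Δx_t−Δx̄)² = 112.8750
r_1(Δx) = -99.8906 / 112.8750 = -0.885

-0.885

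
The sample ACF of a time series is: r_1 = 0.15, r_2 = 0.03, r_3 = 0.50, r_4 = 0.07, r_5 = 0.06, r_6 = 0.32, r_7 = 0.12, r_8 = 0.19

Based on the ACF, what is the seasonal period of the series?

The largest autocorrelation is r_3 = 0.50, with a weaker echo at lag 6 (0.32); the remaining lags stay at or below 0.19.
The dominant spike at lag 3 indicates a seasonal period of 3.

3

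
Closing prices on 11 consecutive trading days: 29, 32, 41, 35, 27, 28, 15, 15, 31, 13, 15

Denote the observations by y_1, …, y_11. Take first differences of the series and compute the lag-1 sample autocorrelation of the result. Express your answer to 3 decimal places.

First differences Δy: 3, 9, -6, -8, 1, -13, 0, 16, -18, 2
Mean of differences = -1.4000
Numerator Σ(Δy_t−Δȳ)(Δy_{t+1}−Δȳ) = -352.5600
Denominator Σ(Δy_t−Δȳ)² = 924.4000
r_1(Δy) = -352.5600 / 924.4000 = -0.381

-0.381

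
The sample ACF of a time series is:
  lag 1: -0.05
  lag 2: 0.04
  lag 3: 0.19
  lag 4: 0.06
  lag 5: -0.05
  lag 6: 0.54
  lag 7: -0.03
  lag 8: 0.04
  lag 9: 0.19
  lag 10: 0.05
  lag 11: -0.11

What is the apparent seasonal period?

The largest autocorrelation is r_6 = 0.54; the remaining lags stay at or below 0.19.
The dominant spike at lag 6 indicates a seasonal period of 6.

6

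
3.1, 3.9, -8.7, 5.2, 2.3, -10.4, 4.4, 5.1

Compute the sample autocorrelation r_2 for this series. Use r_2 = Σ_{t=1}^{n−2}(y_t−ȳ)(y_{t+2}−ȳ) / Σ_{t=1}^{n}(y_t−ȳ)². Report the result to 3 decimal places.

-0.414

Mean ȳ = (3.1 + 3.9 − 8.7 + 5.2 + 2.3 − 10.4 + 4.4 + 5.1)/8 = 0.6125
Deviations from mean: 2.4875, 3.2875, -9.3125, 4.5875, 1.6875, -11.0125, 3.7875, 4.4875
Numerator Σ_{t=1}^{6}(y_t−ȳ)(y_{t+2}−ȳ) = -117.3453
Denominator Σ(y_t−ȳ)² = 283.3688
r_2 = -117.3453 / 283.3688 = -0.414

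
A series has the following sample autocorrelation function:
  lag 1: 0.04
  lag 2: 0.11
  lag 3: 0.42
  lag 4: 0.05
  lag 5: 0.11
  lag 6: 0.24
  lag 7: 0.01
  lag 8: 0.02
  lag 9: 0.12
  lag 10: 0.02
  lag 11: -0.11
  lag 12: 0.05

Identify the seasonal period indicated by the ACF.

3

The largest autocorrelation is r_3 = 0.42, with a weaker echo at lag 6 (0.24); the remaining lags stay at or below 0.12.
The dominant spike at lag 3 indicates a seasonal period of 3.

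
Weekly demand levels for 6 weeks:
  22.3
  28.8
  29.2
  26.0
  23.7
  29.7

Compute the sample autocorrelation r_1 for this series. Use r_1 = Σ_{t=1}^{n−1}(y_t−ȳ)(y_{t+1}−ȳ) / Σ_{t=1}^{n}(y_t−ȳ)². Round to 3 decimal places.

-0.259

Mean ȳ = (22.3 + 28.8 + 29.2 + 26.0 + 23.7 + 29.7)/6 = 26.6167
Deviations from mean: -4.3167, 2.1833, 2.5833, -0.6167, -2.9167, 3.0833
Numerator Σ_{t=1}^{5}(y_t−ȳ)(y_{t+1}−ȳ) = -12.5719
Denominator Σ(y_t−ȳ)² = 48.4683
r_1 = -12.5719 / 48.4683 = -0.259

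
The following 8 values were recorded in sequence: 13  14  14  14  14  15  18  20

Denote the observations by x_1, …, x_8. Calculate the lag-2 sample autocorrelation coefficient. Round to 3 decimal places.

0.039

Mean x̄ = (13 + 14 + 14 + 14 + 14 + 15 + 18 + 20)/8 = 15.2500
Deviations from mean: -2.2500, -1.2500, -1.2500, -1.2500, -1.2500, -0.2500, 2.7500, 4.7500
Σ(x_t−x̄)(x_{t+2}−x̄) = (2.8125) + (1.5625) + (1.5625) + (0.3125) + (-3.4375) + (-1.1875) = 1.6250
Denominator Σ(x_t−x̄)² = 41.5000
r_2 = 1.6250 / 41.5000 = 0.039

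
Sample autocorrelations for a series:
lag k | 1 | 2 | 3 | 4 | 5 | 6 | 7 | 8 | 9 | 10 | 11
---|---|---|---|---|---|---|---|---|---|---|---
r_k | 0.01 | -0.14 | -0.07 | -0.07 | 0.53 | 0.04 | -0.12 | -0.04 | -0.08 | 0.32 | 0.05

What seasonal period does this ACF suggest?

The largest autocorrelation is r_5 = 0.53, with a weaker echo at lag 10 (0.32); the remaining lags stay at or below 0.05.
The dominant spike at lag 5 indicates a seasonal period of 5.

5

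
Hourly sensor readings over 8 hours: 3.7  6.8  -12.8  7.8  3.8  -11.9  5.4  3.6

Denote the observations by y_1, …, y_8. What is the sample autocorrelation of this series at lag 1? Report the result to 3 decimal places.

Mean ȳ = (3.7 + 6.8 − 12.8 + 7.8 + 3.8 − 11.9 + 5.4 + 3.6)/8 = 0.8000
Deviations from mean: 2.9000, 6.0000, -13.6000, 7.0000, 3.0000, -12.7000, 4.6000, 2.8000
Numerator Σ_{t=1}^{7}(y_t−ȳ)(y_{t+1}−ȳ) = -222.0400
Denominator Σ(y_t−ȳ)² = 477.6600
r_1 = -222.0400 / 477.6600 = -0.465

-0.465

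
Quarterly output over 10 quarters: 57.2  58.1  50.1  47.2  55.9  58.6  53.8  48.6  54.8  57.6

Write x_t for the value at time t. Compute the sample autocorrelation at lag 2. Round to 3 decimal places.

-0.784

Mean x̄ = (57.2 + 58.1 + 50.1 + 47.2 + 55.9 + 58.6 + 53.8 + 48.6 + 54.8 + 57.6)/10 = 54.1900
Numerator Σ_{t=1}^{8}(x_t−x̄)(x_{t+2}−x̄) = -122.0802
Denominator Σ(x_t−x̄)² = 155.7090
r_2 = -122.0802 / 155.7090 = -0.784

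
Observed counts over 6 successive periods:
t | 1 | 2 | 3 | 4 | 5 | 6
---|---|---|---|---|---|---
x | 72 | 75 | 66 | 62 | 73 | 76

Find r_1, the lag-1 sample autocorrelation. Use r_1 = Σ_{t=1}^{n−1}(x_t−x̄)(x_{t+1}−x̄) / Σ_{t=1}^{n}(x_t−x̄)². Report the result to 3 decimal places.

0.120

Mean x̄ = (72 + 75 + 66 + 62 + 73 + 76)/6 = 70.6667
Deviations from mean: 1.3333, 4.3333, -4.6667, -8.6667, 2.3333, 5.3333
Numerator Σ_{t=1}^{5}(x_t−x̄)(x_{t+1}−x̄) = 18.2222
Denominator Σ(x_t−x̄)² = 151.3333
r_1 = 18.2222 / 151.3333 = 0.120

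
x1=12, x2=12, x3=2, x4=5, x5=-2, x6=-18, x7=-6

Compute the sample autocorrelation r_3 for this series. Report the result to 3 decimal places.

Mean x̄ = (12 + 12 + 2 + 5 − 2 − 18 − 6)/7 = 0.7143
Deviations from mean: 11.2857, 11.2857, 1.2857, 4.2857, -2.7143, -18.7143, -6.7143
Numerator Σ_{t=1}^{4}(x_t−x̄)(x_{t+3}−x̄) = -35.1020
Denominator Σ(x_t−x̄)² = 677.4286
r_3 = -35.1020 / 677.4286 = -0.052

-0.052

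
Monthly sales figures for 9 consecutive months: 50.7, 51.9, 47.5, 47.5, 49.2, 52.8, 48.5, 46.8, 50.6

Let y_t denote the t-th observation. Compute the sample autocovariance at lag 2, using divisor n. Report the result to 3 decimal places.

Mean ȳ = (50.7 + 51.9 + 47.5 + 47.5 + 49.2 + 52.8 + 48.5 + 46.8 + 50.6)/9 = 49.5000
Σ_{t=1}^{7}(y_t−ȳ)(y_{t+2}−ȳ) = -22.9100
γ_2 = -22.9100 / 9 = -2.546

-2.546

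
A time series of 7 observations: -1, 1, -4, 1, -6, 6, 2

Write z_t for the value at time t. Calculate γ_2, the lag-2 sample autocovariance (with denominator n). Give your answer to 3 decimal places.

Mean z̄ = (-1 + 1 − 4 + 1 − 6 + 6 + 2)/7 = -0.1429
Deviations: -0.8571, 1.1429, -3.8571, 1.1429, -5.8571, 6.1429, 2.1429
Σ_{t=1}^{5}(z_t−z̄)(z_{t+2}−z̄) = 21.6735
γ_2 = 21.6735 / 7 = 3.096

3.096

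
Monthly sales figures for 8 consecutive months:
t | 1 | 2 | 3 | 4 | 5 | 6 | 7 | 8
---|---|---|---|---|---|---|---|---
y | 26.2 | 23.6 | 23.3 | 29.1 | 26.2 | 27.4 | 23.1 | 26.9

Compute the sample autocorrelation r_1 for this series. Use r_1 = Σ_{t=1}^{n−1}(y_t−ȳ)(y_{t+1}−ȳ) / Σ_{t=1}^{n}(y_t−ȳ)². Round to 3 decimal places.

Mean ȳ = (26.2 + 23.6 + 23.3 + 29.1 + 26.2 + 27.4 + 23.1 + 26.9)/8 = 25.7250
Σ(y_t−ȳ)(y_{t+1}−ȳ) = (-1.0094) + (5.1531) + (-8.1844) + (1.6031) + (0.7956) + (-4.3969) + (-3.0844) = -9.1231
Denominator Σ(y_t−ȳ)² = 33.3150
r_1 = -9.1231 / 33.3150 = -0.274

-0.274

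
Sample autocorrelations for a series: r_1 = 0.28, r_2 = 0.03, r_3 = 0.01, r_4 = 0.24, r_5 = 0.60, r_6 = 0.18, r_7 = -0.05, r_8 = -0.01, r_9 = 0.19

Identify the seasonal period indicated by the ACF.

5

The largest autocorrelation is r_5 = 0.60; the remaining lags stay at or below 0.28. The elevated value at lag 1 (0.28), dropping to 0.03 at lag 2, reflects decaying short-term dependence rather than seasonality.
The dominant spike at lag 5 indicates a seasonal period of 5.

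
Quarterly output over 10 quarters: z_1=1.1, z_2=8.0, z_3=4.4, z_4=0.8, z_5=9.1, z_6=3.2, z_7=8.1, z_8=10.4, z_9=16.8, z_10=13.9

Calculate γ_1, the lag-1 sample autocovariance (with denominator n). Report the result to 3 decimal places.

8.400

Mean z̄ = (1.1 + 8.0 + 4.4 + 0.8 + 9.1 + 3.2 + 8.1 + 10.4 + 16.8 + 13.9)/10 = 7.5800
Σ_{t=1}^{9}(z_t−z̄)(z_{t+1}−z̄) = 83.9996
γ_1 = 83.9996 / 10 = 8.400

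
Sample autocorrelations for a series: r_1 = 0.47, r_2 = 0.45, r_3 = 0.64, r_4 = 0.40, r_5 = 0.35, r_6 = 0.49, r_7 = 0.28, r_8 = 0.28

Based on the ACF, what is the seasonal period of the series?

3

The largest autocorrelation is r_3 = 0.64, with a weaker echo at lag 6 (0.49); the remaining lags stay at or below 0.47. The elevated value at lag 1 (0.47), dropping to 0.45 at lag 2, reflects decaying short-term dependence rather than seasonality.
The dominant spike at lag 3 indicates a seasonal period of 3.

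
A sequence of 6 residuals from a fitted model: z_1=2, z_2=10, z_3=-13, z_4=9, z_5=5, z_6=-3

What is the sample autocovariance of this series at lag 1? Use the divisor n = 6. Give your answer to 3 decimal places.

-36.352

Mean z̄ = (2 + 10 − 13 + 9 + 5 − 3)/6 = 1.6667
Σ_{t=1}^{5}(z_t−z̄)(z_{t+1}−z̄) = -218.1111
γ_1 = -218.1111 / 6 = -36.352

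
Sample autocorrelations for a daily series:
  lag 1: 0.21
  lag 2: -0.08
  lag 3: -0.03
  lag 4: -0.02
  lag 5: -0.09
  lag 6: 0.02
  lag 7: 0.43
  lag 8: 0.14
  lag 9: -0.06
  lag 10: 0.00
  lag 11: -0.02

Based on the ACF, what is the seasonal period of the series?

7

The largest autocorrelation is r_7 = 0.43; the remaining lags stay at or below 0.21.
The dominant spike at lag 7 indicates a seasonal period of 7.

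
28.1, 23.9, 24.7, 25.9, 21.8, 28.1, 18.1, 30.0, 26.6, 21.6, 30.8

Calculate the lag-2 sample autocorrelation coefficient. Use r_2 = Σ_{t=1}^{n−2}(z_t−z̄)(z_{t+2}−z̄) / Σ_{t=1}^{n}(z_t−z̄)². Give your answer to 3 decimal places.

0.135

Mean z̄ = (28.1 + 23.9 + 24.7 + 25.9 + 21.8 + 28.1 + 18.1 + 30.0 + 26.6 + 21.6 + 30.8)/11 = 25.4182
Numerator Σ_{t=1}^{9}(z_t−z̄)(z_{t+2}−z̄) = 20.2166
Denominator Σ(z_t−z̄)² = 150.0164
r_2 = 20.2166 / 150.0164 = 0.135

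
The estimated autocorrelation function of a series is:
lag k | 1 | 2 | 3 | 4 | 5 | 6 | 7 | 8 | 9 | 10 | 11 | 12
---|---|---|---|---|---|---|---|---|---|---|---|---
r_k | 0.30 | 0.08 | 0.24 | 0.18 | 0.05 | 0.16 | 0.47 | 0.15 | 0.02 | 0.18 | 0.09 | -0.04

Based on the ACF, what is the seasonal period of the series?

7

The largest autocorrelation is r_7 = 0.47; the remaining lags stay at or below 0.30. The elevated value at lag 1 (0.30), dropping to 0.08 at lag 2, reflects decaying short-term dependence rather than seasonality.
The dominant spike at lag 7 indicates a seasonal period of 7.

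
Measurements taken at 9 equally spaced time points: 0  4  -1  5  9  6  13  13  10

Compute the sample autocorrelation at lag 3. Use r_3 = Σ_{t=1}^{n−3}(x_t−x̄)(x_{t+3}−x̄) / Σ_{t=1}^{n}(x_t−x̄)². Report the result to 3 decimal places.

Mean x̄ = (0 + 4 − 1 + 5 + 9 + 6 + 13 + 13 + 10)/9 = 6.5556
Σ(x_t−x̄)(x_{t+3}−x̄) = (10.1975) + (-6.2469) + (4.1975) + (-10.0247) + (15.7531) + (-1.9136) = 11.9630
Denominator Σ(x_t−x̄)² = 210.2222
r_3 = 11.9630 / 210.2222 = 0.057

0.057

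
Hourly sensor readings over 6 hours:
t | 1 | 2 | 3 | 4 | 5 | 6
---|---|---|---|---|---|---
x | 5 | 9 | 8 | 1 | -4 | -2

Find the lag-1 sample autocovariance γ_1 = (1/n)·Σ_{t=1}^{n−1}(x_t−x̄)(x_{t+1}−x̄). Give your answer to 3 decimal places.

13.551

Mean x̄ = (5 + 9 + 8 + 1 − 4 − 2)/6 = 2.8333
Deviations: 2.1667, 6.1667, 5.1667, -1.8333, -6.8333, -4.8333
Σ_{t=1}^{5}(x_t−x̄)(x_{t+1}−x̄) = 81.3056
γ_1 = 81.3056 / 6 = 13.551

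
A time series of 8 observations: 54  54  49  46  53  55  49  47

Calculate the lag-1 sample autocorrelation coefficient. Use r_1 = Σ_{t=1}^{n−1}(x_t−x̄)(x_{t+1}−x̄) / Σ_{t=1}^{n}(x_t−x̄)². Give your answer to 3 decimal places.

Mean x̄ = (54 + 54 + 49 + 46 + 53 + 55 + 49 + 47)/8 = 50.8750
Deviations from mean: 3.1250, 3.1250, -1.8750, -4.8750, 2.1250, 4.1250, -1.8750, -3.8750
Σ(x_t−x̄)(x_{t+1}−x̄) = (9.7656) + (-5.8594) + (9.1406) + (-10.3594) + (8.7656) + (-7.7344) + (7.2656) = 10.9844
Denominator Σ(x_t−x̄)² = 86.8750
r_1 = 10.9844 / 86.8750 = 0.126

0.126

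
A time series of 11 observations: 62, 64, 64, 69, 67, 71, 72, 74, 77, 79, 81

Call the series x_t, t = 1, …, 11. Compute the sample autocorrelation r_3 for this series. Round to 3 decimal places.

Mean x̄ = (62 + 64 + 64 + 69 + 67 + 71 + 72 + 74 + 77 + 79 + 81)/11 = 70.9091
Numerator Σ_{t=1}^{8}(x_t−x̄)(x_{t+3}−x̄) = 69.7934
Denominator Σ(x_t−x̄)² = 408.9091
r_3 = 69.7934 / 408.9091 = 0.171

0.171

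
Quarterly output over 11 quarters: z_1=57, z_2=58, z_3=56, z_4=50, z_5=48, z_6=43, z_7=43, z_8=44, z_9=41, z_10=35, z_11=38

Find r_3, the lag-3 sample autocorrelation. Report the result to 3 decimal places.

0.140

Mean z̄ = (57 + 58 + 56 + 50 + 48 + 43 + 43 + 44 + 41 + 35 + 38)/11 = 46.6364
Numerator Σ_{t=1}^{8}(z_t−z̄)(z_{t+3}−z̄) = 86.0579
Denominator Σ(z_t−z̄)² = 612.5455
r_3 = 86.0579 / 612.5455 = 0.140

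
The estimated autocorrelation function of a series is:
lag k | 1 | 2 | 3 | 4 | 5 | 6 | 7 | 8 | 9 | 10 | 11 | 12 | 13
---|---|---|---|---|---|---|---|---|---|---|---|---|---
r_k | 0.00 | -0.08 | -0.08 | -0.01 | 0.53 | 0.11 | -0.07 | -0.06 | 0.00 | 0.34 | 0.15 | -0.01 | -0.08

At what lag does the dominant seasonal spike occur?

5

The largest autocorrelation is r_5 = 0.53, with a weaker echo at lag 10 (0.34); the remaining lags stay at or below 0.15.
The dominant spike at lag 5 indicates a seasonal period of 5.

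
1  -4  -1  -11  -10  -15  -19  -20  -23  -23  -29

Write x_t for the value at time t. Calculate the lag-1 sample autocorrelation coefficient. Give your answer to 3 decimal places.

Mean x̄ = (1 − 4 − 1 − 11 − 10 − 15 − 19 − 20 − 23 − 23 − 29)/11 = -14.0000
Numerator Σ_{t=1}^{10}(x_t−x̄)(x_{t+1}−x̄) = 632.0000
Denominator Σ(x_t−x̄)² = 968.0000
r_1 = 632.0000 / 968.0000 = 0.653

0.653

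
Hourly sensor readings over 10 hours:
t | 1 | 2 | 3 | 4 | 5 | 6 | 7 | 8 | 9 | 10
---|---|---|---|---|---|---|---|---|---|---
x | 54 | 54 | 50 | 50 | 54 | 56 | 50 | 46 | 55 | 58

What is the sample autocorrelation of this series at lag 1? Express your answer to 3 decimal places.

0.105

Mean x̄ = (54 + 54 + 50 + 50 + 54 + 56 + 50 + 46 + 55 + 58)/10 = 52.7000
Numerator Σ_{t=1}^{9}(x_t−x̄)(x_{t+1}−x̄) = 12.2100
Denominator Σ(x_t−x̄)² = 116.1000
r_1 = 12.2100 / 116.1000 = 0.105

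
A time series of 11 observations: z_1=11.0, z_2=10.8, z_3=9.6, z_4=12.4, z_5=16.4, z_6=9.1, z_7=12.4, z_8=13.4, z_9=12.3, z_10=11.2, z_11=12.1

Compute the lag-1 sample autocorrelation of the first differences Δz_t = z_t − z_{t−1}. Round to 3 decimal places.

First differences Δz: -0.2, -1.2, 2.8, 4.0, -7.3, 3.3, 1.0, -1.1, -1.1, 0.9
Mean of differences = 0.1100
Numerator Σ(Δz_t−Δz̄)(Δz_{t+1}−Δz̄) = -42.8461
Denominator Σ(Δz_t−Δz̄)² = 93.6090
r_1(Δz) = -42.8461 / 93.6090 = -0.458

-0.458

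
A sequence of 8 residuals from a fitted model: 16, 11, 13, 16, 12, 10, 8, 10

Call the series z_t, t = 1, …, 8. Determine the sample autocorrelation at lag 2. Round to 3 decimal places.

Mean z̄ = (16 + 11 + 13 + 16 + 12 + 10 + 8 + 10)/8 = 12.0000
Σ(z_t−z̄)(z_{t+2}−z̄) = (4.0000) + (-4.0000) + (0.0000) + (-8.0000) + (0.0000) + (4.0000) = -4.0000
Denominator Σ(z_t−z̄)² = 58.0000
r_2 = -4.0000 / 58.0000 = -0.069

-0.069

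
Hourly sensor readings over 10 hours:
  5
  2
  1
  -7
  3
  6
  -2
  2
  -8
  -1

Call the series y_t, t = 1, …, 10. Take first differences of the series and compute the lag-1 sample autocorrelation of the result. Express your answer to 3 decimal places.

First differences Δy: -3, -1, -8, 10, 3, -8, 4, -10, 7
Mean of differences = -0.6667
Numerator Σ(Δy_t−Δȳ)(Δy_{t+1}−Δȳ) = -212.1111
Denominator Σ(Δy_t−Δȳ)² = 408.0000
r_1(Δy) = -212.1111 / 408.0000 = -0.520

-0.520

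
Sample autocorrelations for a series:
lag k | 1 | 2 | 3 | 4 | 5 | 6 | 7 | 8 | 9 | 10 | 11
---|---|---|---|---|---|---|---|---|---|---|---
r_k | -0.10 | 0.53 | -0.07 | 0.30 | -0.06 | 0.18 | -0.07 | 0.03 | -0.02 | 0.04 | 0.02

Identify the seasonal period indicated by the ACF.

The largest autocorrelation is r_2 = 0.53, with weaker echoes at lags 4 (0.30) and 6 (0.18); the remaining lags stay at or below 0.04.
The dominant spike at lag 2 indicates a seasonal period of 2.

2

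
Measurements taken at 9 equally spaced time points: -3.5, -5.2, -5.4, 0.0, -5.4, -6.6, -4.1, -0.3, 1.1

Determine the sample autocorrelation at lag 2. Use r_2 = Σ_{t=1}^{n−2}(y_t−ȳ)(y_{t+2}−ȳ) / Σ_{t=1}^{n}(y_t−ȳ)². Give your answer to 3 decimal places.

-0.378

Mean ȳ = (-3.5 − 5.2 − 5.4 + 0.0 − 5.4 − 6.6 − 4.1 − 0.3 + 1.1)/9 = -3.2667
Numerator Σ_{t=1}^{7}(y_t−ȳ)(y_{t+2}−ȳ) = -23.9056
Denominator Σ(y_t−ȳ)² = 63.2400
r_2 = -23.9056 / 63.2400 = -0.378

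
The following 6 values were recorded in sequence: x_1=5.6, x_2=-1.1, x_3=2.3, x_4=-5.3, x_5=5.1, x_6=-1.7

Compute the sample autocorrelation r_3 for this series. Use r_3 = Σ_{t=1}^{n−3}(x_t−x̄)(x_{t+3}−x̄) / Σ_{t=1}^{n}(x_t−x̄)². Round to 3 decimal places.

Mean x̄ = (5.6 − 1.1 + 2.3 − 5.3 + 5.1 − 1.7)/6 = 0.8167
Σ(x_t−x̄)(x_{t+3}−x̄) = (-29.2581) + (-8.2097) + (-3.7331) = -41.2008
Denominator Σ(x_t−x̄)² = 90.8483
r_3 = -41.2008 / 90.8483 = -0.454

-0.454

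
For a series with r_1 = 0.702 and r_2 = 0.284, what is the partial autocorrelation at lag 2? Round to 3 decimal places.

φ_{22} = (r_2 − r_1²) / (1 − r_1²)
r_1² = (0.702)² = 0.492804
Numerator = 0.284 − 0.4928 = -0.2088; denominator = 1 − 0.4928 = 0.5072
φ_{22} = -0.2088 / 0.5072 = -0.412

-0.412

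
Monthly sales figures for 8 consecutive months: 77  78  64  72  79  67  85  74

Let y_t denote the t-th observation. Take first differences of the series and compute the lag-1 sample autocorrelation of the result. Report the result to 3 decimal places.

-0.630

First differences Δy: 1, -14, 8, 7, -12, 18, -11
Mean of differences = -0.4286
Numerator Σ(Δy_t−Δȳ)(Δy_{t+1}−Δȳ) = -565.1837
Denominator Σ(Δy_t−Δȳ)² = 897.7143
r_1(Δy) = -565.1837 / 897.7143 = -0.630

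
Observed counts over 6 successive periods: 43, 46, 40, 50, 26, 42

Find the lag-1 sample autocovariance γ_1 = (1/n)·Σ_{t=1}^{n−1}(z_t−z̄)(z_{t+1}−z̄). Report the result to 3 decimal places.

-25.616

Mean z̄ = (43 + 46 + 40 + 50 + 26 + 42)/6 = 41.1667
Deviations: 1.8333, 4.8333, -1.1667, 8.8333, -15.1667, 0.8333
Σ_{t=1}^{5}(z_t−z̄)(z_{t+1}−z̄) = -153.6944
γ_1 = -153.6944 / 6 = -25.616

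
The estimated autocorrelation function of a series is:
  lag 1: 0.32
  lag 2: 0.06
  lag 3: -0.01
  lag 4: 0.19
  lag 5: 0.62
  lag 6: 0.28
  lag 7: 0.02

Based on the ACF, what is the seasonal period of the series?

5

The largest autocorrelation is r_5 = 0.62; the remaining lags stay at or below 0.32. The elevated value at lag 1 (0.32), dropping to 0.06 at lag 2, reflects decaying short-term dependence rather than seasonality.
The dominant spike at lag 5 indicates a seasonal period of 5.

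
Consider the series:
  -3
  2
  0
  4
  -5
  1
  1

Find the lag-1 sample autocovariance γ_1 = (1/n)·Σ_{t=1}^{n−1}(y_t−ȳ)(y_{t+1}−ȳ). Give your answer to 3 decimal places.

-4.286

Mean ȳ = (-3 + 2 + 0 + 4 − 5 + 1 + 1)/7 = 0.0000
Deviations: -3.0000, 2.0000, 0.0000, 4.0000, -5.0000, 1.0000, 1.0000
Σ_{t=1}^{6}(y_t−ȳ)(y_{t+1}−ȳ) = -30.0000
γ_1 = -30.0000 / 7 = -4.286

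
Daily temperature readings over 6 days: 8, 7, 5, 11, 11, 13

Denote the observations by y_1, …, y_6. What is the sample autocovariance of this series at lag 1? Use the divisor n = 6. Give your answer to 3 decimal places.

2.384

Mean ȳ = (8 + 7 + 5 + 11 + 11 + 13)/6 = 9.1667
Deviations: -1.1667, -2.1667, -4.1667, 1.8333, 1.8333, 3.8333
Σ_{t=1}^{5}(y_t−ȳ)(y_{t+1}−ȳ) = 14.3056
γ_1 = 14.3056 / 6 = 2.384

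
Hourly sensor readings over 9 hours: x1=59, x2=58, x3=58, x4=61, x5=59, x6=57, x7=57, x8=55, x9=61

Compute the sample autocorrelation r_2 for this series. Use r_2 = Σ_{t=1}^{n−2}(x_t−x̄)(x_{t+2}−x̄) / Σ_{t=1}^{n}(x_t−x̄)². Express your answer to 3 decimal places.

Mean x̄ = (59 + 58 + 58 + 61 + 59 + 57 + 57 + 55 + 61)/9 = 58.3333
Numerator Σ_{t=1}^{7}(x_t−x̄)(x_{t+2}−x̄) = -4.8889
Denominator Σ(x_t−x̄)² = 30.0000
r_2 = -4.8889 / 30.0000 = -0.163

-0.163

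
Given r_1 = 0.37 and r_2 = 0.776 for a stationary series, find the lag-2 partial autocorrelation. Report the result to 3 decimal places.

φ_{22} = (r_2 − r_1²) / (1 − r_1²)
r_1² = (0.37)² = 0.1369
Numerator = 0.776 − 0.1369 = 0.6391; denominator = 1 − 0.1369 = 0.8631
φ_{22} = 0.6391 / 0.8631 = 0.740

0.740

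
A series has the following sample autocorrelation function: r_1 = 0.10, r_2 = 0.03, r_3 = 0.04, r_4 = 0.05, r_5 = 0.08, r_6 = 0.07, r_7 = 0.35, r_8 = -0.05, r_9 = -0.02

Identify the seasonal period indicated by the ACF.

7

The largest autocorrelation is r_7 = 0.35; the remaining lags stay at or below 0.10.
The dominant spike at lag 7 indicates a seasonal period of 7.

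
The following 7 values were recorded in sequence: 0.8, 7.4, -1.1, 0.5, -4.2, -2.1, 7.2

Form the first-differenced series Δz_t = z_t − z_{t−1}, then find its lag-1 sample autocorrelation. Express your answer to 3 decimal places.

-0.261

First differences Δz: 6.6, -8.5, 1.6, -4.7, 2.1, 9.3
Mean of differences = 1.0667
Numerator Σ(Δz_t−Δz̄)(Δz_{t+1}−Δz̄) = -58.5644
Denominator Σ(Δz_t−Δz̄)² = 224.5333
r_1(Δz) = -58.5644 / 224.5333 = -0.261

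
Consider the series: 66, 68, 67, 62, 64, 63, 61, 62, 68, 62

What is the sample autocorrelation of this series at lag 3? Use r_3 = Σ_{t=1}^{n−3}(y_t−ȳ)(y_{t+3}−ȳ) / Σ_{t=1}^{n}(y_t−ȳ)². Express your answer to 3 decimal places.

Mean ȳ = (66 + 68 + 67 + 62 + 64 + 63 + 61 + 62 + 68 + 62)/10 = 64.3000
Σ(y_t−ȳ)(y_{t+3}−ȳ) = (-3.9100) + (-1.1100) + (-3.5100) + (7.5900) + (0.6900) + (-4.8100) + (7.5900) = 2.5300
Denominator Σ(y_t−ȳ)² = 66.1000
r_3 = 2.5300 / 66.1000 = 0.038

0.038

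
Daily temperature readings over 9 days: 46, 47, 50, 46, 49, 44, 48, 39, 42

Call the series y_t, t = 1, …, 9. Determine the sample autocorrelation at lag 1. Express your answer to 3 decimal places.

0.084

Mean ȳ = (46 + 47 + 50 + 46 + 49 + 44 + 48 + 39 + 42)/9 = 45.6667
Numerator Σ_{t=1}^{8}(y_t−ȳ)(y_{t+1}−ȳ) = 8.2222
Denominator Σ(y_t−ȳ)² = 98.0000
r_1 = 8.2222 / 98.0000 = 0.084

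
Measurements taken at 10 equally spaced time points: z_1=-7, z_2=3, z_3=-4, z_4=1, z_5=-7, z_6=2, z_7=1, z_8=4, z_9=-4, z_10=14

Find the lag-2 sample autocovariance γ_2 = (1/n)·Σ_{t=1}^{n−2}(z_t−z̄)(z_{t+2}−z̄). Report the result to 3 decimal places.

11.472

Mean z̄ = (-7 + 3 − 4 + 1 − 7 + 2 + 1 + 4 − 4 + 14)/10 = 0.3000
Σ_{t=1}^{8}(z_t−z̄)(z_{t+2}−z̄) = 114.7200
γ_2 = 114.7200 / 10 = 11.472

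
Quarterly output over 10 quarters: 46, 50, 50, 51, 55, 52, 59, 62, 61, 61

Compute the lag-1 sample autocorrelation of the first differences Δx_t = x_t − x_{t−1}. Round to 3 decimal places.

-0.423

First differences Δx: 4, 0, 1, 4, -3, 7, 3, -1, 0
Mean of differences = 1.6667
Numerator Σ(Δx_t−Δx̄)(Δx_{t+1}−Δx̄) = -32.1111
Denominator Σ(Δx_t−Δx̄)² = 76.0000
r_1(Δx) = -32.1111 / 76.0000 = -0.423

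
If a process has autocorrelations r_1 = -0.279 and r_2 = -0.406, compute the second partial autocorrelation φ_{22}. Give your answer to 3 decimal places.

φ_{22} = (r_2 − r_1²) / (1 − r_1²)
r_1² = (-0.279)² = 0.077841
Numerator = -0.406 − 0.0778 = -0.4838; denominator = 1 − 0.0778 = 0.9222
φ_{22} = -0.4838 / 0.9222 = -0.525

-0.525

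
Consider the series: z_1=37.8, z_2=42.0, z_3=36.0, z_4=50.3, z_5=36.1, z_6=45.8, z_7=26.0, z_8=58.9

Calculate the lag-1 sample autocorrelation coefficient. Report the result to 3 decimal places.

Mean z̄ = (37.8 + 42.0 + 36.0 + 50.3 + 36.1 + 45.8 + 26.0 + 58.9)/8 = 41.6125
Deviations from mean: -3.8125, 0.3875, -5.6125, 8.6875, -5.5125, 4.1875, -15.6125, 17.2875
Numerator Σ_{t=1}^{7}(z_t−z̄)(z_{t+1}−z̄) = -458.6627
Denominator Σ(z_t−z̄)² = 712.1888
r_1 = -458.6627 / 712.1888 = -0.644

-0.644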